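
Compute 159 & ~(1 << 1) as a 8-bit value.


159 & ~(1 << 1) = 157

157


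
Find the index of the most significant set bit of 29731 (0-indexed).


0b111010000100011. Highest set bit at position 14

14


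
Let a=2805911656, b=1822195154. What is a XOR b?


2805911656 ^ 1822195154 = 3416436154

3416436154


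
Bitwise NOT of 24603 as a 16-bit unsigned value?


~0b110000000011011 = 0b1001111111100100 = 40932 (16-bit unsigned)

40932


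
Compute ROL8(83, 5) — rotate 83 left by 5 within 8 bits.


Rotate 0b1010011 left by 5 (8-bit) = 0b1101010 = 106

106


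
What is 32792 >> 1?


0b1000000000011000 >> 1 = 0b100000000001100 = 16396

16396


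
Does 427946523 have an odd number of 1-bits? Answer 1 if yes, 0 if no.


0b11001100000011111001000011011 has 14 ones => parity 0

0


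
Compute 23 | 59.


0b10111 | 0b111011 = 0b111111 = 63

63


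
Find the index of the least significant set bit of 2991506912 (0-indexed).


0b10110010010011101100010111100000. Lowest set bit at position 5

5


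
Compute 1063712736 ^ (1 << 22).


1063712736 ^ (1 << 22) = 1063712736 ^ 4194304 = 1059518432

1059518432


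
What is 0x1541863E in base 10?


1541863E hex = 356615742 decimal

356615742


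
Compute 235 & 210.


0b11101011 & 0b11010010 = 0b11000010 = 194

194


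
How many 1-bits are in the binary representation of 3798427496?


0b11100010011001110110011101101000 has 17 set bits

17


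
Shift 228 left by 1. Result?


0b11100100 << 1 = 0b111001000 = 456

456


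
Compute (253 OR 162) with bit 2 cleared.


Step 1: 253 | 162 = 255
Step 2: 255 & ~(1 << 2) = 251

251


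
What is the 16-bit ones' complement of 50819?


50819 ^ 65535 = 14716

14716


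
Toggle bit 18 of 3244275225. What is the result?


3244275225 ^ (1 << 18) = 3244275225 ^ 262144 = 3244013081

3244013081


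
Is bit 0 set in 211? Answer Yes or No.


0b11010011, bit 0 = 1. Yes

Yes


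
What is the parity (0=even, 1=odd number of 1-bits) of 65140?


0b1111111001110100 has 11 ones => parity 1

1


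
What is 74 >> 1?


0b1001010 >> 1 = 0b100101 = 37

37


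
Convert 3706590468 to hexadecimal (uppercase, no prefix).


3706590468 = DCEE1504 hex

DCEE1504


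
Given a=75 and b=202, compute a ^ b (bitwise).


75 ^ 202 = 129

129


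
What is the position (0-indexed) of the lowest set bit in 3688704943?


0b11011011110111010010101110101111. Lowest set bit at position 0

0


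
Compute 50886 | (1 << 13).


50886 | (1 << 13) = 50886 | 8192 = 59078

59078


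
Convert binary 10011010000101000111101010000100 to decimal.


10011010000101000111101010000100 in decimal = 2585033348

2585033348


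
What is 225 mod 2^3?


225 & 7 = 1

1


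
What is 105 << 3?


0b1101001 << 3 = 0b1101001000 = 840

840


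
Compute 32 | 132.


0b100000 | 0b10000100 = 0b10100100 = 164

164


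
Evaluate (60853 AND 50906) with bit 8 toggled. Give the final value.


Step 1: 60853 & 50906 = 50320
Step 2: 50320 ^ (1 << 8) = 50320 ^ 256 = 50576

50576


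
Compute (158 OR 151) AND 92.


Step 1: 158 | 151 = 159
Step 2: 159 & 92 = 28

28


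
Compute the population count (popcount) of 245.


0b11110101 has 6 set bits

6


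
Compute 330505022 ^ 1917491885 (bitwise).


0b10011101100110001101100111110 ^ 0b1110010010010101001101010101101 = 0b1100001111110011000000110010011 = 1643741587

1643741587


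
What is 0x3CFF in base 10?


3CFF hex = 15615 decimal

15615


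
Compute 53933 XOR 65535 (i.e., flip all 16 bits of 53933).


53933 ^ 65535 = 11602

11602


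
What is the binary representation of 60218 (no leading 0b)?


60218 = 1110101100111010 in binary

1110101100111010


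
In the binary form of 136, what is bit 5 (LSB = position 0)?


0b10001000, position 5 = 0

0


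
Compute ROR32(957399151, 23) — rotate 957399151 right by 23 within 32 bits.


Rotate 0b111001000100001100000001101111 right by 23 (32-bit) = 0b100001100000001101111001110010 = 562093682

562093682


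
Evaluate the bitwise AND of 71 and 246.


0b1000111 & 0b11110110 = 0b1000110 = 70

70


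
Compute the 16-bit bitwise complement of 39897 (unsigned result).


~0b1001101111011001 = 0b110010000100110 = 25638 (16-bit unsigned)

25638


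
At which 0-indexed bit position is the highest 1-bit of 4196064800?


0b11111010000110101101111000100000. Highest set bit at position 31

31


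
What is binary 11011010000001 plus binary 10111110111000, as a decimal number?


11011010000001 + 10111110111000 = 110011000111001 = 26169

26169


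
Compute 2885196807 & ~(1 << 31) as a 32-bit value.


2885196807 & ~(1 << 31) = 737713159

737713159


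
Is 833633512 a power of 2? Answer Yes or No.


0b110001101100000011110011101000. Multiple bits set => No

No


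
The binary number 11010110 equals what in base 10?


11010110 in decimal = 214

214


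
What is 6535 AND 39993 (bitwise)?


0b1100110000111 & 0b1001110000111001 = 0b1100000000001 = 6145

6145


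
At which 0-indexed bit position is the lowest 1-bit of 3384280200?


0b11001001101110000000010010001000. Lowest set bit at position 3

3


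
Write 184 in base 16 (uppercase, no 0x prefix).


184 = B8 hex

B8


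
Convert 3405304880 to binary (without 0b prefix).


3405304880 = 11001010111110001101010000110000 in binary

11001010111110001101010000110000


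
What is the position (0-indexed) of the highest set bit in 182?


0b10110110. Highest set bit at position 7

7


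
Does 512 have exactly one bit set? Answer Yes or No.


0b1000000000. Only one bit set => Yes

Yes


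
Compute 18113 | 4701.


0b100011011000001 | 0b1001001011101 = 0b101011011011101 = 22237

22237


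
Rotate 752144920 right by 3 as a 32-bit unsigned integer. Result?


Rotate 0b101100110101001101001000011000 right by 3 (32-bit) = 0b101100110101001101001000011 = 94018115

94018115


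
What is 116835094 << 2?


0b110111101101100001100010110 << 2 = 0b11011110110110000110001011000 = 467340376

467340376


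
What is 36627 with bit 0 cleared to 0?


36627 & ~(1 << 0) = 36626

36626


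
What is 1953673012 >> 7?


0b1110100011100101010111100110100 >> 7 = 0b111010001110010101011110 = 15263070

15263070


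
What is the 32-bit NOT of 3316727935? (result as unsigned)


~0b11000101101100010100000001111111 = 0b111010010011101011111110000000 = 978239360 (32-bit unsigned)

978239360


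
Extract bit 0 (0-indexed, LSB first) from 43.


0b101011, position 0 = 1

1


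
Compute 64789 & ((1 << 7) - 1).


64789 & 127 = 21

21


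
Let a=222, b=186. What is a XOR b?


222 ^ 186 = 100

100


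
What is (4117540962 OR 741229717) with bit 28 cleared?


Step 1: 4117540962 | 741229717 = 4251907319
Step 2: 4251907319 & ~(1 << 28) = 3983471863

3983471863


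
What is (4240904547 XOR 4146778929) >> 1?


Step 1: 4240904547 ^ 4146778929 = 200131154
Step 2: 200131154 >> 1 = 100065577

100065577


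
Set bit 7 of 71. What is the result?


71 | (1 << 7) = 71 | 128 = 199

199


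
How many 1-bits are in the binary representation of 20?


0b10100 has 2 set bits

2


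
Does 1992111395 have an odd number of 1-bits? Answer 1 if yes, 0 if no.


0b1110110101111010011010100100011 has 18 ones => parity 0

0


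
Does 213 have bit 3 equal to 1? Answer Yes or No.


0b11010101, bit 3 = 0. No

No


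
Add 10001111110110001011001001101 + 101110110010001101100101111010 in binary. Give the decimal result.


10001111110110001011001001101 + 101110110010001101100101111010 = 1000000110000111110111111000111 = 1086582727

1086582727


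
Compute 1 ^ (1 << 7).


1 ^ (1 << 7) = 1 ^ 128 = 129

129


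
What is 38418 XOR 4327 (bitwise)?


0b1001011000010010 ^ 0b1000011100111 = 0b1000011011110101 = 34549

34549


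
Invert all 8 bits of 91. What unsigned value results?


91 ^ 255 = 164

164


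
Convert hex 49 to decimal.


49 hex = 73 decimal

73


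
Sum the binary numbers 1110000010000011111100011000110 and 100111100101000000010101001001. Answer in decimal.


1110000010000011111100011000110 + 100111100101000000010101001001 = 10010111110101011111111000001111 = 2547383823

2547383823


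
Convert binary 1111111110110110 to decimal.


1111111110110110 in decimal = 65462

65462


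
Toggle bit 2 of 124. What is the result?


124 ^ (1 << 2) = 124 ^ 4 = 120

120


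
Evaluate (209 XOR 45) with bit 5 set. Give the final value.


Step 1: 209 ^ 45 = 252
Step 2: 252 | (1 << 5) = 252 | 32 = 252

252


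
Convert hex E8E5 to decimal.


E8E5 hex = 59621 decimal

59621


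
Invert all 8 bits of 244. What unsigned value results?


244 ^ 255 = 11

11


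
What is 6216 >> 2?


0b1100001001000 >> 2 = 0b11000010010 = 1554

1554


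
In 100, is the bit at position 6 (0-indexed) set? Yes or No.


0b1100100, bit 6 = 1. Yes

Yes


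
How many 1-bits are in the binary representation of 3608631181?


0b11010111000101110101011110001101 has 19 set bits

19


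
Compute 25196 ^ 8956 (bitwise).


0b110001001101100 ^ 0b10001011111100 = 0b100000010010000 = 16528

16528


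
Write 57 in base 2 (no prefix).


57 = 111001 in binary

111001


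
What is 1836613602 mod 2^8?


1836613602 & 255 = 226

226


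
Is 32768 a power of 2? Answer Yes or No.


0b1000000000000000. Only one bit set => Yes

Yes


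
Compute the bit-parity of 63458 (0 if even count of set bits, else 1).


0b1111011111100010 has 11 ones => parity 1

1


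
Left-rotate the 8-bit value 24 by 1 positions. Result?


Rotate 0b11000 left by 1 (8-bit) = 0b110000 = 48

48


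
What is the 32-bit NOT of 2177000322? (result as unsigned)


~0b10000001110000100110001110000010 = 0b1111110001111011001110001111101 = 2117966973 (32-bit unsigned)

2117966973


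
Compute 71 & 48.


0b1000111 & 0b110000 = 0b0 = 0

0


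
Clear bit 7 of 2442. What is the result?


2442 & ~(1 << 7) = 2314

2314


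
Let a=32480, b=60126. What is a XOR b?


32480 ^ 60126 = 37950

37950


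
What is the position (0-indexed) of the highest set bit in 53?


0b110101. Highest set bit at position 5

5


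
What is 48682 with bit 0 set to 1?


48682 | (1 << 0) = 48682 | 1 = 48683

48683


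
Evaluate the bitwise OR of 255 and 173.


0b11111111 | 0b10101101 = 0b11111111 = 255

255


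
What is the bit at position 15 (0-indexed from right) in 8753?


0b10001000110001, position 15 = 0

0


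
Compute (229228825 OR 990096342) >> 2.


Step 1: 229228825 | 990096342 = 1068231647
Step 2: 1068231647 >> 2 = 267057911

267057911


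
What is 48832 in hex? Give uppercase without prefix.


48832 = BEC0 hex

BEC0


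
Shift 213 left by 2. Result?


0b11010101 << 2 = 0b1101010100 = 852

852


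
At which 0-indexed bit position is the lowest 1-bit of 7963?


0b1111100011011. Lowest set bit at position 0

0


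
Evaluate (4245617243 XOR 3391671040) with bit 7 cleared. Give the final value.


Step 1: 4245617243 ^ 3391671040 = 925249883
Step 2: 925249883 & ~(1 << 7) = 925249883

925249883


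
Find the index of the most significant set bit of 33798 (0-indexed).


0b1000010000000110. Highest set bit at position 15

15


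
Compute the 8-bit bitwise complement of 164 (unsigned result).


~0b10100100 = 0b1011011 = 91 (8-bit unsigned)

91


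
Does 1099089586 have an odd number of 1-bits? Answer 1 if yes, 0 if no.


0b1000001100000101100011010110010 has 12 ones => parity 0

0


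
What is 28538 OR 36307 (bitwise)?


0b110111101111010 | 0b1000110111010011 = 0b1110111111111011 = 61435

61435


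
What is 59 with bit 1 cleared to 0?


59 & ~(1 << 1) = 57

57


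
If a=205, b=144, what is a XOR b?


205 ^ 144 = 93

93


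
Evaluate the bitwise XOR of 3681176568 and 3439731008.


0b11011011011010100100101111111000 ^ 0b11001101000001100010000101000000 = 0b10110011011000110101010111000 = 376203960

376203960


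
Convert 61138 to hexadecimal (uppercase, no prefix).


61138 = EED2 hex

EED2


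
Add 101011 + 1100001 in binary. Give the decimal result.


101011 + 1100001 = 10001100 = 140

140


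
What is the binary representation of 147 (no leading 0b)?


147 = 10010011 in binary

10010011


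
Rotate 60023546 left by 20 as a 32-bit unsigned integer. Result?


Rotate 0b11100100111110001011111010 left by 20 (32-bit) = 0b101111101000000011100100111110 = 799029566

799029566


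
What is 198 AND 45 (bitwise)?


0b11000110 & 0b101101 = 0b100 = 4

4


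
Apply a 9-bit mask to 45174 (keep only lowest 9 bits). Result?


45174 & 511 = 118

118


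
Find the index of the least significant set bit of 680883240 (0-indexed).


0b101000100101010111010000101000. Lowest set bit at position 3

3


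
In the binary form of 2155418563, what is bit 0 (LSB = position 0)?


0b10000000011110010001001111000011, position 0 = 1

1


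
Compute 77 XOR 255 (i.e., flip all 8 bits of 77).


77 ^ 255 = 178

178


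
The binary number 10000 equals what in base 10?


10000 in decimal = 16

16


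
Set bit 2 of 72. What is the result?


72 | (1 << 2) = 72 | 4 = 76

76


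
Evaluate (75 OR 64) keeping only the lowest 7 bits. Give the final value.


Step 1: 75 | 64 = 75
Step 2: 75 & 127 = 75

75


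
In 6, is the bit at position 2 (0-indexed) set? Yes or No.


0b110, bit 2 = 1. Yes

Yes


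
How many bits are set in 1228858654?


0b1001001001111101110010100011110 has 17 set bits

17


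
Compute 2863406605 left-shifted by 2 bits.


0b10101010101011000001111000001101 << 2 = 0b1010101010101100000111100000110100 = 11453626420

11453626420


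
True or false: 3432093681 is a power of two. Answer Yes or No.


0b11001100100100011001011111110001. Multiple bits set => No

No


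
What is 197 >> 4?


0b11000101 >> 4 = 0b1100 = 12

12


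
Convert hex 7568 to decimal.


7568 hex = 30056 decimal

30056


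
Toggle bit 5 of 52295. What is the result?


52295 ^ (1 << 5) = 52295 ^ 32 = 52327

52327


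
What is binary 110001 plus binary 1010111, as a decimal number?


110001 + 1010111 = 10001000 = 136

136


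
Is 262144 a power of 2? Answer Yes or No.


0b1000000000000000000. Only one bit set => Yes

Yes


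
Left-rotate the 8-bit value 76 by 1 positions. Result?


Rotate 0b1001100 left by 1 (8-bit) = 0b10011000 = 152

152


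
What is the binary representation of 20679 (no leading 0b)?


20679 = 101000011000111 in binary

101000011000111


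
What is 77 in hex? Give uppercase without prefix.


77 = 4D hex

4D


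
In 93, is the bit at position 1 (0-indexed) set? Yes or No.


0b1011101, bit 1 = 0. No

No


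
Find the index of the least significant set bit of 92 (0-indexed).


0b1011100. Lowest set bit at position 2

2


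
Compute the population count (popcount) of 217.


0b11011001 has 5 set bits

5


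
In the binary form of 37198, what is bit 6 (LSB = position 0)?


0b1001000101001110, position 6 = 1

1


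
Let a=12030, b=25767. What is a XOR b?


12030 ^ 25767 = 19033

19033


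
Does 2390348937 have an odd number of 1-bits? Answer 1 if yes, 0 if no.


0b10001110011110011101010010001001 has 16 ones => parity 0

0


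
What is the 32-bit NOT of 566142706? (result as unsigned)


~0b100001101111101010011011110010 = 0b11011110010000010101100100001101 = 3728824589 (32-bit unsigned)

3728824589


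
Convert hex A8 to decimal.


A8 hex = 168 decimal

168


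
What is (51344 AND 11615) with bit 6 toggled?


Step 1: 51344 & 11615 = 2064
Step 2: 2064 ^ (1 << 6) = 2064 ^ 64 = 2128

2128


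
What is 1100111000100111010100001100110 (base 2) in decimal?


1100111000100111010100001100110 in decimal = 1729341542

1729341542


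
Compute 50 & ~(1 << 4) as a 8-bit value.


50 & ~(1 << 4) = 34

34


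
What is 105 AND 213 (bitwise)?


0b1101001 & 0b11010101 = 0b1000001 = 65

65


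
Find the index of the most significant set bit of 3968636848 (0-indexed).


0b11101100100011001001011110110000. Highest set bit at position 31

31


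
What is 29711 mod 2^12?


29711 & 4095 = 1039

1039


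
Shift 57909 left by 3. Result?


0b1110001000110101 << 3 = 0b1110001000110101000 = 463272

463272


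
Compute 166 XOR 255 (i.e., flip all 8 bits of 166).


166 ^ 255 = 89

89


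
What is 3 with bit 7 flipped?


3 ^ (1 << 7) = 3 ^ 128 = 131

131


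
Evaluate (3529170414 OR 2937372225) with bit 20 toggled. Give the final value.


Step 1: 3529170414 | 2937372225 = 4284415983
Step 2: 4284415983 ^ (1 << 20) = 4284415983 ^ 1048576 = 4283367407

4283367407


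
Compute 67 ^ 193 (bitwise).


0b1000011 ^ 0b11000001 = 0b10000010 = 130

130


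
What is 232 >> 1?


0b11101000 >> 1 = 0b1110100 = 116

116


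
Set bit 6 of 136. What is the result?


136 | (1 << 6) = 136 | 64 = 200

200


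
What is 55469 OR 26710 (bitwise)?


0b1101100010101101 | 0b110100001010110 = 0b1111100011111111 = 63743

63743


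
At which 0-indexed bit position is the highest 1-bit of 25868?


0b110010100001100. Highest set bit at position 14

14


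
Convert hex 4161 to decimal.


4161 hex = 16737 decimal

16737


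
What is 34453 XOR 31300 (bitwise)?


0b1000011010010101 ^ 0b111101001000100 = 0b1111110011010001 = 64721

64721


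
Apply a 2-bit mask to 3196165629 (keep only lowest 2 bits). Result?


3196165629 & 3 = 1

1


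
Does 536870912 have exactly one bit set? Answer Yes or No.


0b100000000000000000000000000000. Only one bit set => Yes

Yes


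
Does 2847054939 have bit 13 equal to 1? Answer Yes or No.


0b10101001101100101001110001011011, bit 13 = 0. No

No


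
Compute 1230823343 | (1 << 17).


1230823343 | (1 << 17) = 1230823343 | 131072 = 1230954415

1230954415


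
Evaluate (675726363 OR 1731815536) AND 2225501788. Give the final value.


Step 1: 675726363 | 1731815536 = 1870654587
Step 2: 1870654587 & 2225501788 = 69624920

69624920


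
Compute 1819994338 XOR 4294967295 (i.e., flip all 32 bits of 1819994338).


1819994338 ^ 4294967295 = 2474972957

2474972957


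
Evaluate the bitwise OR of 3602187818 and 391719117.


0b11010110101101010000011000101010 | 0b10111010110010010100011001101 = 0b11010111111111010010111011101111 = 3623694063

3623694063


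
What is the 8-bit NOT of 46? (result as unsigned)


~0b101110 = 0b11010001 = 209 (8-bit unsigned)

209


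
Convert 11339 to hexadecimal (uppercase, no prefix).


11339 = 2C4B hex

2C4B


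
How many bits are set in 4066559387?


0b11110010011000101100010110011011 has 17 set bits

17


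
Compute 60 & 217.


0b111100 & 0b11011001 = 0b11000 = 24

24


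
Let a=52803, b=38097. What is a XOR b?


52803 ^ 38097 = 23186

23186


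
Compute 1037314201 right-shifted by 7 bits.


0b111101110101000010100010011001 >> 7 = 0b11110111010100001010001 = 8104017

8104017


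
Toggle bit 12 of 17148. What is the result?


17148 ^ (1 << 12) = 17148 ^ 4096 = 21244

21244


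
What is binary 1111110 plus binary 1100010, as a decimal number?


1111110 + 1100010 = 11100000 = 224

224


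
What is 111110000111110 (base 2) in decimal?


111110000111110 in decimal = 31806

31806


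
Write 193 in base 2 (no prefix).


193 = 11000001 in binary

11000001


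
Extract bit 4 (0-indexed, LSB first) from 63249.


0b1111011100010001, position 4 = 1

1


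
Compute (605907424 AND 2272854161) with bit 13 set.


Step 1: 605907424 & 2272854161 = 68747392
Step 2: 68747392 | (1 << 13) = 68747392 | 8192 = 68755584

68755584


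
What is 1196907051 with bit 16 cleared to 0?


1196907051 & ~(1 << 16) = 1196841515

1196841515


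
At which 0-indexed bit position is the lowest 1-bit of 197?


0b11000101. Lowest set bit at position 0

0


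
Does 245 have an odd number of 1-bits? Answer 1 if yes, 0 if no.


0b11110101 has 6 ones => parity 0

0


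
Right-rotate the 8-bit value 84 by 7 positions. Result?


Rotate 0b1010100 right by 7 (8-bit) = 0b10101000 = 168

168


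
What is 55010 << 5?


0b1101011011100010 << 5 = 0b110101101110001000000 = 1760320

1760320


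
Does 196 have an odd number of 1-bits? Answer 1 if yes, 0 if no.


0b11000100 has 3 ones => parity 1

1


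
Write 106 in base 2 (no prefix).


106 = 1101010 in binary

1101010


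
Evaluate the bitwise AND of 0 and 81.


0b0 & 0b1010001 = 0b0 = 0

0


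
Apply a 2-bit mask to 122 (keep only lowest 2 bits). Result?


122 & 3 = 2

2


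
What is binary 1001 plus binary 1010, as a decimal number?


1001 + 1010 = 10011 = 19

19


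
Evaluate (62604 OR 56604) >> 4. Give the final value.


Step 1: 62604 | 56604 = 64924
Step 2: 64924 >> 4 = 4057

4057


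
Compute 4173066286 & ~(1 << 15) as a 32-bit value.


4173066286 & ~(1 << 15) = 4173033518

4173033518


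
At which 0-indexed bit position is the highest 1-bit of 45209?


0b1011000010011001. Highest set bit at position 15

15


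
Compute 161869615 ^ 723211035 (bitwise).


0b1001101001011110111100101111 ^ 0b101011000110110101001100011011 = 0b100010101111101011110000110100 = 582925364

582925364


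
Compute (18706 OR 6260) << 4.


Step 1: 18706 | 6260 = 22902
Step 2: 22902 << 4 = 366432

366432


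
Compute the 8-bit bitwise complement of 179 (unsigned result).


~0b10110011 = 0b1001100 = 76 (8-bit unsigned)

76


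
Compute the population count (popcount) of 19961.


0b100110111111001 has 10 set bits

10


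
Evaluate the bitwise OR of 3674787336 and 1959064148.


0b11011011000010001100111000001000 | 0b1110100110001001111001001010100 = 0b11111111110011001111111001011100 = 4291624540

4291624540


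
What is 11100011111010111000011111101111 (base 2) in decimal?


11100011111010111000011111101111 in decimal = 3823863791

3823863791


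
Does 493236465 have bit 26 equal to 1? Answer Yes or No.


0b11101011001100011000011110001, bit 26 = 1. Yes

Yes


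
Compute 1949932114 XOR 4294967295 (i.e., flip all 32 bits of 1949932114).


1949932114 ^ 4294967295 = 2345035181

2345035181


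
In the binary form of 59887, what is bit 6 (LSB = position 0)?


0b1110100111101111, position 6 = 1

1


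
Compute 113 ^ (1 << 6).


113 ^ (1 << 6) = 113 ^ 64 = 49

49


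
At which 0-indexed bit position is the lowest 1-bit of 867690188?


0b110011101101111110011011001100. Lowest set bit at position 2

2


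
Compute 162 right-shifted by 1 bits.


0b10100010 >> 1 = 0b1010001 = 81

81


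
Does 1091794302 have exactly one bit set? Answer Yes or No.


0b1000001000100110111010101111110. Multiple bits set => No

No


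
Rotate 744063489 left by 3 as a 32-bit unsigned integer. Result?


Rotate 0b101100010110011000001000000001 left by 3 (32-bit) = 0b1100010110011000001000000001001 = 1657540617

1657540617


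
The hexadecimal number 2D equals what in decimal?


2D hex = 45 decimal

45


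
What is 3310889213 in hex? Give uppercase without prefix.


3310889213 = C55828FD hex

C55828FD


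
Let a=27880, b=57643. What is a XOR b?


27880 ^ 57643 = 36291

36291


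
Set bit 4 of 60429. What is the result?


60429 | (1 << 4) = 60429 | 16 = 60445

60445


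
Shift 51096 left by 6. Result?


0b1100011110011000 << 6 = 0b1100011110011000000000 = 3270144

3270144


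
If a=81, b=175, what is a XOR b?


81 ^ 175 = 254

254


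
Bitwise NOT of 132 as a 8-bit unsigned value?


~0b10000100 = 0b1111011 = 123 (8-bit unsigned)

123


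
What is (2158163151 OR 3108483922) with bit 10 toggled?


Step 1: 2158163151 | 3108483922 = 3118987231
Step 2: 3118987231 ^ (1 << 10) = 3118987231 ^ 1024 = 3118986207

3118986207


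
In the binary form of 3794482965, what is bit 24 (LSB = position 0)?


0b11100010001010110011011100010101, position 24 = 0

0


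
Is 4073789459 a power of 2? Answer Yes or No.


0b11110010110100010001100000010011. Multiple bits set => No

No


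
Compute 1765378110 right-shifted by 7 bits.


0b1101001001110011000100000111110 >> 7 = 0b110100100111001100010000 = 13792016

13792016


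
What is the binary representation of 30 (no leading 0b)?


30 = 11110 in binary

11110


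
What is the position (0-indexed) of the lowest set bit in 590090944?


0b100011001011000001001011000000. Lowest set bit at position 6

6


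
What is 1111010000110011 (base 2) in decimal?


1111010000110011 in decimal = 62515

62515


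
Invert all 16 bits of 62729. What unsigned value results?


62729 ^ 65535 = 2806

2806


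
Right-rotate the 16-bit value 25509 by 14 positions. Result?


Rotate 0b110001110100101 right by 14 (16-bit) = 0b1000111010010101 = 36501

36501


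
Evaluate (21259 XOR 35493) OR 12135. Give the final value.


Step 1: 21259 ^ 35493 = 55726
Step 2: 55726 | 12135 = 65519

65519


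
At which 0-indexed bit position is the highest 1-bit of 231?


0b11100111. Highest set bit at position 7

7


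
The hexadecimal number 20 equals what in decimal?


20 hex = 32 decimal

32


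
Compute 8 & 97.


0b1000 & 0b1100001 = 0b0 = 0

0


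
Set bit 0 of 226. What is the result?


226 | (1 << 0) = 226 | 1 = 227

227


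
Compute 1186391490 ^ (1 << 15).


1186391490 ^ (1 << 15) = 1186391490 ^ 32768 = 1186358722

1186358722


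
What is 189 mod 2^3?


189 & 7 = 5

5


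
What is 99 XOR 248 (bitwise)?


0b1100011 ^ 0b11111000 = 0b10011011 = 155

155


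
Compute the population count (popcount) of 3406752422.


0b11001011000011101110101010100110 has 17 set bits

17


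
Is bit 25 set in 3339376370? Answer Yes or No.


0b11000111000010101101011011110010, bit 25 = 1. Yes

Yes


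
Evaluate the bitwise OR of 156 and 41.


0b10011100 | 0b101001 = 0b10111101 = 189

189


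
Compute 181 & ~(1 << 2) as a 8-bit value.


181 & ~(1 << 2) = 177

177


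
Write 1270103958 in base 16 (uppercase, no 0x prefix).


1270103958 = 4BB43F96 hex

4BB43F96


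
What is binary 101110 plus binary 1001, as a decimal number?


101110 + 1001 = 110111 = 55

55


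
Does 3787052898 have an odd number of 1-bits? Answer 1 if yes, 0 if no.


0b11100001101110011101011101100010 has 18 ones => parity 0

0


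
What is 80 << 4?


0b1010000 << 4 = 0b10100000000 = 1280

1280


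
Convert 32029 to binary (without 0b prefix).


32029 = 111110100011101 in binary

111110100011101


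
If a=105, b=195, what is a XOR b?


105 ^ 195 = 170

170


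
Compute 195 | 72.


0b11000011 | 0b1001000 = 0b11001011 = 203

203


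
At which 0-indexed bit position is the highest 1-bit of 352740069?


0b10101000001100110001011100101. Highest set bit at position 28

28


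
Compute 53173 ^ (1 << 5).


53173 ^ (1 << 5) = 53173 ^ 32 = 53141

53141


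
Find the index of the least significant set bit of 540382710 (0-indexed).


0b100000001101011001010111110110. Lowest set bit at position 1

1


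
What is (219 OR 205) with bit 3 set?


Step 1: 219 | 205 = 223
Step 2: 223 | (1 << 3) = 223 | 8 = 223

223


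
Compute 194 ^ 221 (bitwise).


0b11000010 ^ 0b11011101 = 0b11111 = 31

31


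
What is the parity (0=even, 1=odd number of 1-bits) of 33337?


0b1000001000111001 has 6 ones => parity 0

0


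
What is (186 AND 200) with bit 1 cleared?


Step 1: 186 & 200 = 136
Step 2: 136 & ~(1 << 1) = 136

136


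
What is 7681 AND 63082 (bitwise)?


0b1111000000001 & 0b1111011001101010 = 0b1011000000000 = 5632

5632


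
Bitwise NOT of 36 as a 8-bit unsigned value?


~0b100100 = 0b11011011 = 219 (8-bit unsigned)

219


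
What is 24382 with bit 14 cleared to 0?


24382 & ~(1 << 14) = 7998

7998


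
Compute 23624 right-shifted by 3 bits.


0b101110001001000 >> 3 = 0b101110001001 = 2953

2953


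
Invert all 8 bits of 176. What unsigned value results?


176 ^ 255 = 79

79


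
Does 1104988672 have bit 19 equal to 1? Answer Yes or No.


0b1000001110111001100101000000000, bit 19 = 1. Yes

Yes


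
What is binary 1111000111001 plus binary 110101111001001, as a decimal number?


1111000111001 + 110101111001001 = 1000101000000010 = 35330

35330


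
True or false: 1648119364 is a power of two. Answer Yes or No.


0b1100010001111000100111001000100. Multiple bits set => No

No


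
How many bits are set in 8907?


0b10001011001011 has 7 set bits

7


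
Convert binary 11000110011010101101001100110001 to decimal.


11000110011010101101001100110001 in decimal = 3328889649

3328889649


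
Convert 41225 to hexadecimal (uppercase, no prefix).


41225 = A109 hex

A109


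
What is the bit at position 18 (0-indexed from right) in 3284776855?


0b11000011110010011011011110010111, position 18 = 0

0


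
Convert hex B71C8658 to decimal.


B71C8658 hex = 3072099928 decimal

3072099928


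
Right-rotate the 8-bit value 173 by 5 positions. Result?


Rotate 0b10101101 right by 5 (8-bit) = 0b1101101 = 109

109


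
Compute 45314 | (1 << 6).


45314 | (1 << 6) = 45314 | 64 = 45378

45378


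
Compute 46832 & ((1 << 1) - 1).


46832 & 1 = 0

0


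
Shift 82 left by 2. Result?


0b1010010 << 2 = 0b101001000 = 328

328


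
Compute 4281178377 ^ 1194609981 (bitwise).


0b11111111001011011001100100001001 ^ 0b1000111001101000100110100111101 = 0b10111000000110011101010000110100 = 3088700468

3088700468


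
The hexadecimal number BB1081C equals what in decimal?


BB1081C hex = 196151324 decimal

196151324


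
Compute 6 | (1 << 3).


6 | (1 << 3) = 6 | 8 = 14

14


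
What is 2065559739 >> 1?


0b1111011000111011111000010111011 >> 1 = 0b111101100011101111100001011101 = 1032779869

1032779869


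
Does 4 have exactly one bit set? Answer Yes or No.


0b100. Only one bit set => Yes

Yes


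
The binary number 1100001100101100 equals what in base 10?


1100001100101100 in decimal = 49964

49964


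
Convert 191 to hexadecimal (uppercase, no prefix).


191 = BF hex

BF


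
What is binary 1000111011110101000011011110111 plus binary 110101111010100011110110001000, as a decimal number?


1000111011110101000011011110111 + 110101111010100011110110001000 = 1111101011001001100010001111111 = 2103755903

2103755903


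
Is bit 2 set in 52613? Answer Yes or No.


0b1100110110000101, bit 2 = 1. Yes

Yes


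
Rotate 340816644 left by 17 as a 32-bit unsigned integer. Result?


Rotate 0b10100010100000111001100000100 left by 17 (32-bit) = 0b11100110000010000010100010100000 = 3859294368

3859294368


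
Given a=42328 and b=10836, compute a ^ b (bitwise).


42328 ^ 10836 = 36620

36620


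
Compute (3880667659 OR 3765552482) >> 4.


Step 1: 3880667659 | 3765552482 = 3883913067
Step 2: 3883913067 >> 4 = 242744566

242744566


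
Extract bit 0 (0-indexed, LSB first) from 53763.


0b1101001000000011, position 0 = 1

1


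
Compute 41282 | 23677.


0b1010000101000010 | 0b101110001111101 = 0b1111110101111111 = 64895

64895


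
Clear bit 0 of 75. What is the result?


75 & ~(1 << 0) = 74

74


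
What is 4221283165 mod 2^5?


4221283165 & 31 = 29

29


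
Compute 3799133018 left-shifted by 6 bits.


0b11100010011100100010101101011010 << 6 = 0b11100010011100100010101101011010000000 = 243144513152

243144513152


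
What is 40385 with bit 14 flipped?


40385 ^ (1 << 14) = 40385 ^ 16384 = 56769

56769


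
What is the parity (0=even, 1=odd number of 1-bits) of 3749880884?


0b11011111100000101010010000110100 has 15 ones => parity 1

1


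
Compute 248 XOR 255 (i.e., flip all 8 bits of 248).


248 ^ 255 = 7

7


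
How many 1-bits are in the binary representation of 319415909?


0b10011000010011110011001100101 has 14 set bits

14


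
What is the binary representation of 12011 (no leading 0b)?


12011 = 10111011101011 in binary

10111011101011


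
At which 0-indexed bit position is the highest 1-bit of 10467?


0b10100011100011. Highest set bit at position 13

13


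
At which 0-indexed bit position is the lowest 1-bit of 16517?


0b100000010000101. Lowest set bit at position 0

0


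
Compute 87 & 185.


0b1010111 & 0b10111001 = 0b10001 = 17

17


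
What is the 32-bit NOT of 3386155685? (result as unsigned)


~0b11001001110101001010001010100101 = 0b110110001010110101110101011010 = 908811610 (32-bit unsigned)

908811610


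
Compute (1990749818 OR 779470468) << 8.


Step 1: 1990749818 | 779470468 = 2130571006
Step 2: 2130571006 << 8 = 545426177536

545426177536


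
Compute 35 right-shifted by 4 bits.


0b100011 >> 4 = 0b10 = 2

2


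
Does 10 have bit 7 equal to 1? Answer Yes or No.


0b1010, bit 7 = 0. No

No


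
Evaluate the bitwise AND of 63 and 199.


0b111111 & 0b11000111 = 0b111 = 7

7


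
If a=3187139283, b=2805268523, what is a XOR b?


3187139283 ^ 2805268523 = 448979704

448979704


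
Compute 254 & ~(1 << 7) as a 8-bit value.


254 & ~(1 << 7) = 126

126


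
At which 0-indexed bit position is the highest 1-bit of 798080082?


0b101111100100011011110001010010. Highest set bit at position 29

29


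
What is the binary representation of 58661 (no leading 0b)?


58661 = 1110010100100101 in binary

1110010100100101


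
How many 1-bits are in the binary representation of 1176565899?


0b1000110001000001111100010001011 has 13 set bits

13


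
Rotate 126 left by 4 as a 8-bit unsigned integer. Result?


Rotate 0b1111110 left by 4 (8-bit) = 0b11100111 = 231

231


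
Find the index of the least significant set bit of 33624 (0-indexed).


0b1000001101011000. Lowest set bit at position 3

3


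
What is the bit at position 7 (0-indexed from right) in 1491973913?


0b1011000111011011011011100011001, position 7 = 0

0


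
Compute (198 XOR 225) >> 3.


Step 1: 198 ^ 225 = 39
Step 2: 39 >> 3 = 4

4


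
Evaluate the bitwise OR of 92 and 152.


0b1011100 | 0b10011000 = 0b11011100 = 220

220


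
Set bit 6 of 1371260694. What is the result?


1371260694 | (1 << 6) = 1371260694 | 64 = 1371260758

1371260758


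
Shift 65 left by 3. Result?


0b1000001 << 3 = 0b1000001000 = 520

520


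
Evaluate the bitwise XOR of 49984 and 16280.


0b1100001101000000 ^ 0b11111110011000 = 0b1111110011011000 = 64728

64728


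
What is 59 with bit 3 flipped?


59 ^ (1 << 3) = 59 ^ 8 = 51

51


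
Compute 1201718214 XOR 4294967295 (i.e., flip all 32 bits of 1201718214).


1201718214 ^ 4294967295 = 3093249081

3093249081


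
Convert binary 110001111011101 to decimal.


110001111011101 in decimal = 25565

25565


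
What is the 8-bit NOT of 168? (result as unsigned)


~0b10101000 = 0b1010111 = 87 (8-bit unsigned)

87


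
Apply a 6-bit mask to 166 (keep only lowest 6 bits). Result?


166 & 63 = 38

38


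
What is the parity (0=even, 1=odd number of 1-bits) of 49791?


0b1100001001111111 has 10 ones => parity 0

0


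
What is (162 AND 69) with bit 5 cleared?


Step 1: 162 & 69 = 0
Step 2: 0 & ~(1 << 5) = 0

0


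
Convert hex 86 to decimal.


86 hex = 134 decimal

134


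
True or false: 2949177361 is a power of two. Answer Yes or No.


0b10101111110010001110000000010001. Multiple bits set => No

No


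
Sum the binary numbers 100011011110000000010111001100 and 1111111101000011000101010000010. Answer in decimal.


100011011110000000010111001100 + 1111111101000011000101010000010 = 10100011000110011001000001001110 = 2736361550

2736361550


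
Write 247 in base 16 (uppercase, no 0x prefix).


247 = F7 hex

F7


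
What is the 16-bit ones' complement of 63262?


63262 ^ 65535 = 2273

2273


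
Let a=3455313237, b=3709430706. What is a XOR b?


3455313237 ^ 3709430706 = 283807463

283807463


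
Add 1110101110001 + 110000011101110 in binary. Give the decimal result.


1110101110001 + 110000011101110 = 111111001011111 = 32351

32351


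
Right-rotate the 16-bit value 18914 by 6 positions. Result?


Rotate 0b100100111100010 right by 6 (16-bit) = 0b1000100100100111 = 35111

35111


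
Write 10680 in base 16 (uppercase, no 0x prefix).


10680 = 29B8 hex

29B8


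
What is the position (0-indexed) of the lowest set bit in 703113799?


0b101001111010001010101001000111. Lowest set bit at position 0

0


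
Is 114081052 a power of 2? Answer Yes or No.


0b110110011001011110100011100. Multiple bits set => No

No


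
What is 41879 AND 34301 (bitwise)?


0b1010001110010111 & 0b1000010111111101 = 0b1000000110010101 = 33173

33173


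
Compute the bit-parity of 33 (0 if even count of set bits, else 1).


0b100001 has 2 ones => parity 0

0


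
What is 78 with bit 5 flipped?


78 ^ (1 << 5) = 78 ^ 32 = 110

110


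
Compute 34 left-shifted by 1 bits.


0b100010 << 1 = 0b1000100 = 68

68


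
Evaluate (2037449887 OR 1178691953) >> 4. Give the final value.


Step 1: 2037449887 | 1178691953 = 2138140159
Step 2: 2138140159 >> 4 = 133633759

133633759


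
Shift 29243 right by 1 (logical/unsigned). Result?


0b111001000111011 >> 1 = 0b11100100011101 = 14621

14621


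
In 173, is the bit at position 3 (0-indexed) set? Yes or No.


0b10101101, bit 3 = 1. Yes

Yes


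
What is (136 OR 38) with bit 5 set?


Step 1: 136 | 38 = 174
Step 2: 174 | (1 << 5) = 174 | 32 = 174

174


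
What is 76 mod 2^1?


76 & 1 = 0

0


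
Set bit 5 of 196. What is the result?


196 | (1 << 5) = 196 | 32 = 228

228


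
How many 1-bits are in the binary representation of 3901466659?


0b11101000100010111010100000100011 has 14 set bits

14


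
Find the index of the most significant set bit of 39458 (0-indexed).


0b1001101000100010. Highest set bit at position 15

15


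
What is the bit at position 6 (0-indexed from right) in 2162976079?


0b10000000111011000110010101001111, position 6 = 1

1


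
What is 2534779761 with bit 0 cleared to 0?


2534779761 & ~(1 << 0) = 2534779760

2534779760


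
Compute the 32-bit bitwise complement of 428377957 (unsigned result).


~0b11001100010001000011101100101 = 0b11100110011101110111100010011010 = 3866589338 (32-bit unsigned)

3866589338


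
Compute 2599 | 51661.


0b101000100111 | 0b1100100111001101 = 0b1100101111101111 = 52207

52207


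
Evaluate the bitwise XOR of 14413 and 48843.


0b11100001001101 ^ 0b1011111011001011 = 0b1000011010000110 = 34438

34438


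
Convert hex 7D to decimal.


7D hex = 125 decimal

125
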